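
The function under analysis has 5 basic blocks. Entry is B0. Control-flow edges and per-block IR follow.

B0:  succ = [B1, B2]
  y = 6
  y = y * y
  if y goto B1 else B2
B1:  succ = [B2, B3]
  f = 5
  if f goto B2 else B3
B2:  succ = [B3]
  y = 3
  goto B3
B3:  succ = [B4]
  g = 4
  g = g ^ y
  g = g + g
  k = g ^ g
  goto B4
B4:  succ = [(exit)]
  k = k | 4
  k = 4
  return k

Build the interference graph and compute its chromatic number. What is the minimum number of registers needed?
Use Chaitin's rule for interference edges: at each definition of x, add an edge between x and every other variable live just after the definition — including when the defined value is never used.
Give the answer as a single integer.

Answer: 2

Analysis:
Per-block:
  B0: def={y} ue=∅
  B1: def={f} ue=∅
  B2: def={y} ue=∅
  B3: def={g,k} ue={y}
  B4: def={k} ue={k}

Live sets:
  live B0: ∅→{y}
  live B1: {y}→{y}
  live B2: ∅→{y}
  live B3: {y}→{k}
  live B4: {k}→∅

Interference:
  f↔{y}
  g↔{y}
  k↔∅
  y↔{f,g}

Chromatic number:
  lower bound: {f,y} mutually conflict ⇒ χ ≥ 2
  assign f→r1 g→r1 k→r0 y→r0 — no edge inside a register ⇒ χ ≤ 2
  χ = 2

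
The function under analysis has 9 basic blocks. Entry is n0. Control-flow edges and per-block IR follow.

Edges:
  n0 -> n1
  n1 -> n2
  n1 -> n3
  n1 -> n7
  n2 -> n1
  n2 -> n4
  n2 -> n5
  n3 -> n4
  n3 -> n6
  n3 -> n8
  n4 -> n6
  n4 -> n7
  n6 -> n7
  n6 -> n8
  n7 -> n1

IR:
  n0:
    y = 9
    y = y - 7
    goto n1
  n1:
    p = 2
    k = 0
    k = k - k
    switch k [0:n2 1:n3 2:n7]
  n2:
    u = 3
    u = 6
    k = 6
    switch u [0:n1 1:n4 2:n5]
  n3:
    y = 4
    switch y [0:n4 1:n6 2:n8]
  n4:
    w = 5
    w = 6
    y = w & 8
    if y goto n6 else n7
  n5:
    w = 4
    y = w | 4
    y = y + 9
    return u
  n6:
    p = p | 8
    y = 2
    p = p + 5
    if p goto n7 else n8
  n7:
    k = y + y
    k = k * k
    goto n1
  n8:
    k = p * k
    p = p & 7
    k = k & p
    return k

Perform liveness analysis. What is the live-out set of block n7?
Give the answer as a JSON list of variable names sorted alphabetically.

Answer: ["y"]

Analysis:
Per-block:
  n0: def={y} ue=∅
  n1: def={k,p} ue=∅
  n2: def={k,u} ue=∅
  n3: def={y} ue=∅
  n4: def={w,y} ue=∅
  n5: def={w,y} ue={u}
  n6: def={p,y} ue={p}
  n7: def={k} ue={y}
  n8: def={k,p} ue={k,p}

Live sets:
  live n0: ∅→{y}
  live n1: {y}→{k,p,y}
  live n2: {p,y}→{k,p,u,y}
  live n3: {k,p}→{k,p}
  live n4: {k,p}→{k,p,y}
  live n5: {u}→∅
  live n6: {k,p}→{k,p,y}
  live n7: {y}→{y}
  live n8: {k,p}→∅

live-out(n7) = ["y"]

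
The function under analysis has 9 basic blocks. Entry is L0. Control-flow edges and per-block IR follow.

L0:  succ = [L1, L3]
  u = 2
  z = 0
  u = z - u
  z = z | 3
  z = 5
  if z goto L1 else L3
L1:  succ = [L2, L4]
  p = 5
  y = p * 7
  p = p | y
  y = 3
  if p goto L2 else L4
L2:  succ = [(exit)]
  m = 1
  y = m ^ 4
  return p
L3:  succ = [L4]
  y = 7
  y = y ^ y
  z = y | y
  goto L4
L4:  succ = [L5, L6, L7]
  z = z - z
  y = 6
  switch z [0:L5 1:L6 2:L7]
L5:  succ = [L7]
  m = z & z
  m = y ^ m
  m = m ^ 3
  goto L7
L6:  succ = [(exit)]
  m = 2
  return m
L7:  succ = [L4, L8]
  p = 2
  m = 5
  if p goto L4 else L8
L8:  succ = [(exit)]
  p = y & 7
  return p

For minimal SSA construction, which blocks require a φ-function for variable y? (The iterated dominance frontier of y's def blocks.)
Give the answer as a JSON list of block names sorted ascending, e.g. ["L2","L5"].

Answer: ["L4"]

Working:
idom tree: L1←L0 L2←L1 L3←L0 L4←L0 L5←L4 L6←L4 L7←L4 L8←L7
Dom at joins:
  L4: preds {L1,L3,L7}: {L0,L1} ∩ {L0,L3} ∩ {L0,L4,L7} = {L0}; idom=L0
  L7: preds {L4,L5}: {L0,L4} ∩ {L0,L4,L5} = {L0,L4}; idom=L4

DF walk-up:
  L4←L1: walk L1 to L0
  L4←L3: walk L3 to L0
  L4←L7: walk L7→L4 to L0
  L7←L4: walk · to L4
  L7←L5: walk L5 to L4
  DF(L0)=∅
  DF(L1)={L4}
  DF(L2)=∅
  DF(L3)={L4}
  DF(L4)={L4}
  DF(L5)={L7}
  DF(L6)=∅
  DF(L7)={L4}
  DF(L8)=∅

φ for y: defs {L1,L2,L3,L4}
  DF⁺ = {L4}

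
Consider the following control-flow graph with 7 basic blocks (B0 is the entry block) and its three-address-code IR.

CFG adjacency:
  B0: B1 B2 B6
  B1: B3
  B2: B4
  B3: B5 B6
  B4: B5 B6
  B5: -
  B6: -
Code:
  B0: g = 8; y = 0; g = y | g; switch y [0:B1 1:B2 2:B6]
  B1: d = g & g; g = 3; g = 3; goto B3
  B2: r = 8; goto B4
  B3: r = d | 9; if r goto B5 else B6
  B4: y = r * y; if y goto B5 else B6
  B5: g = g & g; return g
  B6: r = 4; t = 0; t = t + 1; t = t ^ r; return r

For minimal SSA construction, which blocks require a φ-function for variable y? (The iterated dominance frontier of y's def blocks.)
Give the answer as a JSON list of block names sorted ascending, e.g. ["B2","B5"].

Answer: ["B5", "B6"]

Working:
idom tree: B1←B0 B2←B0 B3←B1 B4←B2 B5←B0 B6←B0
Dom∩ at merges:
  B5: preds {B3,B4}: {B0,B1,B3} ∩ {B0,B2,B4} = {B0}; idom=B0
  B6: preds {B0,B3,B4}: {B0} ∩ {B0,B1,B3} ∩ {B0,B2,B4} = {B0}; idom=B0

DF walk-up:
  join B5 pred B3: B3→B1 stop@B0
  join B5 pred B4: B4→B2 stop@B0
  join B6 pred B0: · stop@B0
  join B6 pred B3: B3→B1 stop@B0
  join B6 pred B4: B4→B2 stop@B0
  DF(B0)=∅
  DF(B1)={B5,B6}
  DF(B2)={B5,B6}
  DF(B3)={B5,B6}
  DF(B4)={B5,B6}
  DF(B5)=∅
  DF(B6)=∅

φ for y: defs {B0,B4}
  DF⁺ = {B5,B6}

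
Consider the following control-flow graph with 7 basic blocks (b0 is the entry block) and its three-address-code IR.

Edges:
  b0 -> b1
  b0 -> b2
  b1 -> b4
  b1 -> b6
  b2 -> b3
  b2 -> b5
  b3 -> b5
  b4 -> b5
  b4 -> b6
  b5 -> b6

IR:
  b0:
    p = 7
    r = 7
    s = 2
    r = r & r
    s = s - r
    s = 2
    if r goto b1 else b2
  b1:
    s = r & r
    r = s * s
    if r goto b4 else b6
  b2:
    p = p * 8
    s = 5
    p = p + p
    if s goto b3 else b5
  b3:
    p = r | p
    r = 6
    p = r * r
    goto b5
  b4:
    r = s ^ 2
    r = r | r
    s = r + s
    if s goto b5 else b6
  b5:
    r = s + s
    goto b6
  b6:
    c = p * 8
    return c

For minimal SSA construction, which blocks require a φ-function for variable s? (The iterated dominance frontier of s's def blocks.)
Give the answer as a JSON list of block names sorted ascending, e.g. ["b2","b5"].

Answer: ["b5", "b6"]

Analysis:
idom tree: b1←b0 b2←b0 b3←b2 b4←b1 b5←b0 b6←b0
Dom∩ at merges:
  b5: preds {b2,b3,b4}: {b0,b2} ∩ {b0,b2,b3} ∩ {b0,b1,b4} = {b0}; idom=b0
  b6: preds {b1,b4,b5}: {b0,b1} ∩ {b0,b1,b4} ∩ {b0,b5} = {b0}; idom=b0

DF derivation:
  b5←b2: walk b2 to b0
  b5←b3: walk b3→b2 to b0
  b5←b4: walk b4→b1 to b0
  b6←b1: walk b1 to b0
  b6←b4: walk b4→b1 to b0
  b6←b5: walk b5 to b0
  DF(b0)=∅
  DF(b1)={b5,b6}
  DF(b2)={b5}
  DF(b3)={b5}
  DF(b4)={b5,b6}
  DF(b5)={b6}
  DF(b6)=∅

φ for s: defs {b0,b1,b2,b4}
  DF⁺ = {b5,b6}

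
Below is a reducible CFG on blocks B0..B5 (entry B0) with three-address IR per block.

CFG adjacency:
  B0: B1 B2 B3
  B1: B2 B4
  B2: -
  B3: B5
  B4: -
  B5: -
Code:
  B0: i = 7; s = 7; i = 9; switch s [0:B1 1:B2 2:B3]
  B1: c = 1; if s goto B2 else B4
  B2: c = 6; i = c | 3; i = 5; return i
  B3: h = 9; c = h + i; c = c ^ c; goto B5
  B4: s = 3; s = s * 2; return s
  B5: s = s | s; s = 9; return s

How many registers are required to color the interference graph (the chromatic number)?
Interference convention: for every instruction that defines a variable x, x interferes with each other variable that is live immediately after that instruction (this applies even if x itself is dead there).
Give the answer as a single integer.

Per-block:
  B0: def={i,s} ue=∅
  B1: def={c} ue={s}
  B2: def={c,i} ue=∅
  B3: def={c,h} ue={i}
  B4: def={s} ue=∅
  B5: def={s} ue={s}

Live sets:
  live B0: ∅→{i,s}
  live B1: {s}→∅
  live B2: ∅→∅
  live B3: {i,s}→{s}
  live B4: ∅→∅
  live B5: {s}→∅

Conflict graph:
  c — {s}
  h — {i,s}
  i — {h,s}
  s — {c,h,i}

Chromatic number:
  lower bound: {h,i,s} mutually conflict ⇒ χ ≥ 3
  assign c→c1 h→c1 i→c2 s→c0 — no edge inside a register ⇒ χ ≤ 3
  χ = 3

Answer: 3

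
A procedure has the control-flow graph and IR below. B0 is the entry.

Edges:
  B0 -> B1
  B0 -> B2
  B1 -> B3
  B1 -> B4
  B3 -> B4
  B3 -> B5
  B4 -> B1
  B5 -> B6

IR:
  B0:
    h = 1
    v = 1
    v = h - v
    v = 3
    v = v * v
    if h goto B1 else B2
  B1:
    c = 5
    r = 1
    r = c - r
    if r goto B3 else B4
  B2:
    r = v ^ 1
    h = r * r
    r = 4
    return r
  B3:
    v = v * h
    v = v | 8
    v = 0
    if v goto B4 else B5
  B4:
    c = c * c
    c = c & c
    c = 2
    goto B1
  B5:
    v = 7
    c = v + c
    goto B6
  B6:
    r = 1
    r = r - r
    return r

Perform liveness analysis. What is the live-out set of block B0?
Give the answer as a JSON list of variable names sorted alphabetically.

Block summaries:
  B0 def {h,v} use ∅
  B1 def {c,r} use ∅
  B2 def {h,r} use {v}
  B3 def {v} use {h,v}
  B4 def {c} use {c}
  B5 def {c,v} use {c}
  B6 def {r} use ∅

Backward fixpoint:
  B0 li=∅ lo={h,v}
  B1 li={h,v} lo={c,h,v}
  B2 li={v} lo=∅
  B3 li={c,h,v} lo={c,h,v}
  B4 li={c,h,v} lo={h,v}
  B5 li={c} lo=∅
  B6 li=∅ lo=∅

live-out(B0) = ["h", "v"]

Answer: ["h", "v"]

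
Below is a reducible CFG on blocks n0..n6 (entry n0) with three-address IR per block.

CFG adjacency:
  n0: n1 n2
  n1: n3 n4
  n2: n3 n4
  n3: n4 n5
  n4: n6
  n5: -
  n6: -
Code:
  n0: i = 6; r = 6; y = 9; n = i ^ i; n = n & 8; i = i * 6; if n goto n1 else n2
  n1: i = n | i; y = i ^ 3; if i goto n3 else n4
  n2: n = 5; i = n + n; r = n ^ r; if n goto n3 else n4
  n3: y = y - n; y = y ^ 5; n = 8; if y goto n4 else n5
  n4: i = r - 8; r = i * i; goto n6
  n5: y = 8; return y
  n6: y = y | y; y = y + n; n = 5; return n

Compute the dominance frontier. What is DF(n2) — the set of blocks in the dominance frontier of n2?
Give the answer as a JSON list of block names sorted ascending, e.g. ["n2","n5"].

idom tree: n1←n0 n2←n0 n3←n0 n4←n0 n5←n3 n6←n4
Dom∩ at merges:
  n3: preds {n1,n2}: {n0,n1} ∩ {n0,n2} = {n0}; idom=n0
  n4: preds {n1,n2,n3}: {n0,n1} ∩ {n0,n2} ∩ {n0,n3} = {n0}; idom=n0

DF walk-up:
  n3←n1: walk n1 to n0
  n3←n2: walk n2 to n0
  n4←n1: walk n1 to n0
  n4←n2: walk n2 to n0
  n4←n3: walk n3 to n0
  n0: DF=∅
  n1: DF={n3,n4}
  n2: DF={n3,n4}
  n3: DF={n4}
  n4: DF=∅
  n5: DF=∅
  n6: DF=∅

DF(n2) = ["n3", "n4"]

Answer: ["n3", "n4"]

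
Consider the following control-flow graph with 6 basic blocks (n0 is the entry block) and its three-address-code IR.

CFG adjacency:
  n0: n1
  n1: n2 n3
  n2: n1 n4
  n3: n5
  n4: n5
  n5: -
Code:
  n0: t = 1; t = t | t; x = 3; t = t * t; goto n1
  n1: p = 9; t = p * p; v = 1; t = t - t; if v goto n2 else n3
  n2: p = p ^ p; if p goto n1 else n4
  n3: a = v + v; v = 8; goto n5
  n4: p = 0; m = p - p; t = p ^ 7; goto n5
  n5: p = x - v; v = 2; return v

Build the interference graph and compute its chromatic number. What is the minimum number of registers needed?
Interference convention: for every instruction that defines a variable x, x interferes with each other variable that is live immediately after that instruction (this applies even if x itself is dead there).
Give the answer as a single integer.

def/use:
  n0: {t,x} / ∅
  n1: {p,t,v} / ∅
  n2: {p} / {p}
  n3: {a,v} / {v}
  n4: {m,p,t} / ∅
  n5: {p,v} / {v,x}

Liveness:
  n0 li=∅ lo={x}
  n1 li={x} lo={p,v,x}
  n2 li={p,v,x} lo={v,x}
  n3 li={v,x} lo={v,x}
  n4 li={v,x} lo={v,x}
  n5 li={v,x} lo=∅

Interfere edges:
  a: {x}
  m: {p,v,x}
  p: {m,t,v,x}
  t: {p,v,x}
  v: {m,p,t,x}
  x: {a,m,p,t,v}

Colouring:
  lower bound: {m,p,v,x} mutually conflict ⇒ χ ≥ 4
  4-colouring: R0={x}  R1={a,p}  R2={v}  R3={m,t}
  χ = 4

Answer: 4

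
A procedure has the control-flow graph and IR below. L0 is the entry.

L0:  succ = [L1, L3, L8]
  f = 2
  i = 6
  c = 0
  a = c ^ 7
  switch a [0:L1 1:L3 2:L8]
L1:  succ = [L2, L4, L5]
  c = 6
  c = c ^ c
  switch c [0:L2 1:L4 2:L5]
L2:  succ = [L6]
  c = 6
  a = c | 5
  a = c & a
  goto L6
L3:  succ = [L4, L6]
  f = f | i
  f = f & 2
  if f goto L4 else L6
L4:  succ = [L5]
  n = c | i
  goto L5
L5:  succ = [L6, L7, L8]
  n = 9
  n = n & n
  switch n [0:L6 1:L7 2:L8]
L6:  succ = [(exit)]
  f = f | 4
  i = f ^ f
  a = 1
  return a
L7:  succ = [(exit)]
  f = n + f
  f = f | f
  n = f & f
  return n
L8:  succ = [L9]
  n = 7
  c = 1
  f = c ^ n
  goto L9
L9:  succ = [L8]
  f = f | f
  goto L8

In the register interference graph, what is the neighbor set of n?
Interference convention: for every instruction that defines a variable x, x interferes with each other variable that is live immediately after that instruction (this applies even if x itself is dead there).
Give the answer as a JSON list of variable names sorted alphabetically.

Per-block:
  L0: def={a,c,f,i} ue=∅
  L1: def={c} ue=∅
  L2: def={a,c} ue=∅
  L3: def={f} ue={f,i}
  L4: def={n} ue={c,i}
  L5: def={n} ue=∅
  L6: def={a,f,i} ue={f}
  L7: def={f,n} ue={f,n}
  L8: def={c,f,n} ue=∅
  L9: def={f} ue={f}

Live sets:
  L0 li=∅ lo={c,f,i}
  L1 li={f,i} lo={c,f,i}
  L2 li={f} lo={f}
  L3 li={c,f,i} lo={c,f,i}
  L4 li={c,f,i} lo={f}
  L5 li={f} lo={f,n}
  L6 li={f} lo=∅
  L7 li={f,n} lo=∅
  L8 li=∅ lo={f}
  L9 li={f} lo=∅

Conflict graph:
  a↔{c,f,i}
  c↔{a,f,i,n}
  f↔{a,c,i,n}
  i↔{a,c,f}
  n↔{c,f}

N(n) = ["c", "f"]

Answer: ["c", "f"]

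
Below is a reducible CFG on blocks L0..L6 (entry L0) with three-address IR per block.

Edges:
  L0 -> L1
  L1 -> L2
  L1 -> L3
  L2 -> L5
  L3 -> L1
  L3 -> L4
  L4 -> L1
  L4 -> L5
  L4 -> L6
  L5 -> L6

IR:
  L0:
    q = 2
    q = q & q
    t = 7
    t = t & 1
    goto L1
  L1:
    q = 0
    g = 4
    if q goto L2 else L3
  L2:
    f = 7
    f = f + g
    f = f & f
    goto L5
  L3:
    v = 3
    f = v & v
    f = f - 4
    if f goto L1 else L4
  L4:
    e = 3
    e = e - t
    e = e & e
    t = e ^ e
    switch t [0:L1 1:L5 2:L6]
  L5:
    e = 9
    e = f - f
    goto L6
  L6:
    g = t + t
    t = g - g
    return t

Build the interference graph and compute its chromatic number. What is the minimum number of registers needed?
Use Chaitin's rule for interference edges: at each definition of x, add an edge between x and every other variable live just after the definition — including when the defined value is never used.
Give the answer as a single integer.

Per-block:
  L0: {q,t} / ∅
  L1: {g,q} / ∅
  L2: {f} / {g}
  L3: {f,v} / ∅
  L4: {e,t} / {t}
  L5: {e} / {f}
  L6: {g,t} / {t}

Live sets:
  L0 li=∅ lo={t}
  L1 li={t} lo={g,t}
  L2 li={g,t} lo={f,t}
  L3 li={t} lo={f,t}
  L4 li={f,t} lo={f,t}
  L5 li={f,t} lo={t}
  L6 li={t} lo=∅

Interfere edges:
  e — {f,t}
  f — {e,g,t}
  g — {f,q,t}
  q — {g,t}
  t — {e,f,g,q,v}
  v — {t}

Registers:
  {e,f,t} pairwise interfere (3-clique) ⇒ χ ≥ 3
  assign e→R2 f→R1 g→R2 q→R1 t→R0 v→R1 — no edge inside a register ⇒ χ ≤ 3
  χ = 3

Answer: 3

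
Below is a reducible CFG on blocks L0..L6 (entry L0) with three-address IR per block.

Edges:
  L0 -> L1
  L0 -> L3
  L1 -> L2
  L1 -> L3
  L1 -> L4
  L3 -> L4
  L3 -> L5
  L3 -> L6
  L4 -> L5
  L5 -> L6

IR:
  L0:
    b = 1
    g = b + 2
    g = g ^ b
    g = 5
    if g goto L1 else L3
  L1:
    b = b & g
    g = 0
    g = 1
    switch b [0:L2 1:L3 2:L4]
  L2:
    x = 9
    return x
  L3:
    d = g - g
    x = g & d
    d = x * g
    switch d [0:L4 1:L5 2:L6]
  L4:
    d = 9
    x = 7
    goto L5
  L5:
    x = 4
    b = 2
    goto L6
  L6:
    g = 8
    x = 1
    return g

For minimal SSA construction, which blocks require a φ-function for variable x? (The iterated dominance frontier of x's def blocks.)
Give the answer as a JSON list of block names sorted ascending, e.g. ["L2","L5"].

idom tree: L1←L0 L2←L1 L3←L0 L4←L0 L5←L0 L6←L0
Dom at joins:
  L3: preds {L0,L1}: {L0} ∩ {L0,L1} = {L0}; idom=L0
  L4: preds {L1,L3}: {L0,L1} ∩ {L0,L3} = {L0}; idom=L0
  L5: preds {L3,L4}: {L0,L3} ∩ {L0,L4} = {L0}; idom=L0
  L6: preds {L3,L5}: {L0,L3} ∩ {L0,L5} = {L0}; idom=L0

Frontier:
  join L3 pred L0: · stop@L0
  join L3 pred L1: L1 stop@L0
  join L4 pred L1: L1 stop@L0
  join L4 pred L3: L3 stop@L0
  join L5 pred L3: L3 stop@L0
  join L5 pred L4: L4 stop@L0
  join L6 pred L3: L3 stop@L0
  join L6 pred L5: L5 stop@L0
  L0 → ∅
  L1 → {L3,L4}
  L2 → ∅
  L3 → {L4,L5,L6}
  L4 → {L5}
  L5 → {L6}
  L6 → ∅

φ for x: defs {L2,L3,L4,L5,L6}
  DF⁺ = {L4,L5,L6}

Answer: ["L4", "L5", "L6"]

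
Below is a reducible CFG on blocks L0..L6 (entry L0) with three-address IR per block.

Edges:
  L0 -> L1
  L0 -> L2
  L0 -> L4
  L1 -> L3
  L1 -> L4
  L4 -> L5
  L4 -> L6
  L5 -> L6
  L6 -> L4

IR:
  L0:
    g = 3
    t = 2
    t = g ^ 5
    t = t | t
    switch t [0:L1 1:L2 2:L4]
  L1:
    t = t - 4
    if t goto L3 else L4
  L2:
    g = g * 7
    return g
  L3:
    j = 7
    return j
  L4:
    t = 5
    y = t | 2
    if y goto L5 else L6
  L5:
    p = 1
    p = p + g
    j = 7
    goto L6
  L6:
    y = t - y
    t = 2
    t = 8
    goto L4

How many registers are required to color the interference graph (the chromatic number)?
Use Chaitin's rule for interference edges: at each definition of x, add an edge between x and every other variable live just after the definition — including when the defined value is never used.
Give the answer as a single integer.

Answer: 4

Working:
Block summaries:
  L0 def {g,t} use ∅
  L1 def {t} use {t}
  L2 def {g} use {g}
  L3 def {j} use ∅
  L4 def {t,y} use ∅
  L5 def {j,p} use {g}
  L6 def {t,y} use {t,y}

Live sets:
  L0 li=∅ lo={g,t}
  L1 li={g,t} lo={g}
  L2 li={g} lo=∅
  L3 li=∅ lo=∅
  L4 li={g} lo={g,t,y}
  L5 li={g,t,y} lo={g,t,y}
  L6 li={g,t,y} lo={g}

Interference:
  g: {j,p,t,y}
  j: {g,t,y}
  p: {g,t,y}
  t: {g,j,p,y}
  y: {g,j,p,t}

Chromatic number:
  clique {g,j,t,y} ⇒ need ≥ 4
  4-colouring: R0={g}  R1={t}  R2={y}  R3={j,p}
  χ = 4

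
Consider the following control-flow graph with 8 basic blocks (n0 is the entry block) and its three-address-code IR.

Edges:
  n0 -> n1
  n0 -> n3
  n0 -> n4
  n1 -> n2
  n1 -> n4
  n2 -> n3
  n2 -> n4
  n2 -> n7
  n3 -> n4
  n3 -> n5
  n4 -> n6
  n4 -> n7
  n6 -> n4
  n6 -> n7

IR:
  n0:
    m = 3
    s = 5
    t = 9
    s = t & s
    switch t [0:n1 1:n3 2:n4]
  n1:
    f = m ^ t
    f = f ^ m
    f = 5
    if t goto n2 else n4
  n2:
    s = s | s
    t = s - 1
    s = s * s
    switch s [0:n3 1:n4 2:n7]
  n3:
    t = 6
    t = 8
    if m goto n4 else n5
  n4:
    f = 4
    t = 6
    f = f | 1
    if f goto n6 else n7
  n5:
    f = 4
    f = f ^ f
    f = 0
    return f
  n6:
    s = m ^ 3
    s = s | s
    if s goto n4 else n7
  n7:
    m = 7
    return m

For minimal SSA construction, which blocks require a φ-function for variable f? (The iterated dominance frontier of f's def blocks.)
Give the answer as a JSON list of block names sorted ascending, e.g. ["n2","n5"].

Answer: ["n3", "n4", "n7"]

Working:
idom tree: n1←n0 n2←n1 n3←n0 n4←n0 n5←n3 n6←n4 n7←n0
Dom at joins:
  n3: preds {n0,n2}: {n0} ∩ {n0,n1,n2} = {n0}; idom=n0
  n4: preds {n0,n1,n2,n3,n6}: {n0} ∩ {n0,n1} ∩ {n0,n1,n2} ∩ {n0,n3} ∩ {n0,n4,n6} = {n0}; idom=n0
  n7: preds {n2,n4,n6}: {n0,n1,n2} ∩ {n0,n4} ∩ {n0,n4,n6} = {n0}; idom=n0

DF derivation:
  join n3 pred n0: · stop@n0
  join n3 pred n2: n2→n1 stop@n0
  join n4 pred n0: · stop@n0
  join n4 pred n1: n1 stop@n0
  join n4 pred n2: n2→n1 stop@n0
  join n4 pred n3: n3 stop@n0
  join n4 pred n6: n6→n4 stop@n0
  join n7 pred n2: n2→n1 stop@n0
  join n7 pred n4: n4 stop@n0
  join n7 pred n6: n6→n4 stop@n0
  n0: DF=∅
  n1: DF={n3,n4,n7}
  n2: DF={n3,n4,n7}
  n3: DF={n4}
  n4: DF={n4,n7}
  n5: DF=∅
  n6: DF={n4,n7}
  n7: DF=∅

φ for f: defs {n1,n4,n5}
  DF⁺ = {n3,n4,n7}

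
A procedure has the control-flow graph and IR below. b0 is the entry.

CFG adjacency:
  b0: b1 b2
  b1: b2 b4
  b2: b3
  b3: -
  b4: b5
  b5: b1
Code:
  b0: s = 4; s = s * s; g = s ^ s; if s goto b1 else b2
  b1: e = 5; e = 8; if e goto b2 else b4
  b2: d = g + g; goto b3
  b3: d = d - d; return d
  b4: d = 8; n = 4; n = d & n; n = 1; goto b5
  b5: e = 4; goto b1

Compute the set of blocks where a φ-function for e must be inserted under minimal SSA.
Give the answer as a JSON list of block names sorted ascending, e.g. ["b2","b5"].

Answer: ["b1", "b2"]

Derivation:
idom tree: b1←b0 b2←b0 b3←b2 b4←b1 b5←b4
Dom at joins:
  b1: preds {b0,b5}: {b0} ∩ {b0,b1,b4,b5} = {b0}; idom=b0
  b2: preds {b0,b1}: {b0} ∩ {b0,b1} = {b0}; idom=b0

Frontier:
  b1←b0: walk · to b0
  b1←b5: walk b5→b4→b1 to b0
  b2←b0: walk · to b0
  b2←b1: walk b1 to b0
  DF(b0)=∅
  DF(b1)={b1,b2}
  DF(b2)=∅
  DF(b3)=∅
  DF(b4)={b1}
  DF(b5)={b1}

φ for e: defs {b1,b5}
  DF⁺ = {b1,b2}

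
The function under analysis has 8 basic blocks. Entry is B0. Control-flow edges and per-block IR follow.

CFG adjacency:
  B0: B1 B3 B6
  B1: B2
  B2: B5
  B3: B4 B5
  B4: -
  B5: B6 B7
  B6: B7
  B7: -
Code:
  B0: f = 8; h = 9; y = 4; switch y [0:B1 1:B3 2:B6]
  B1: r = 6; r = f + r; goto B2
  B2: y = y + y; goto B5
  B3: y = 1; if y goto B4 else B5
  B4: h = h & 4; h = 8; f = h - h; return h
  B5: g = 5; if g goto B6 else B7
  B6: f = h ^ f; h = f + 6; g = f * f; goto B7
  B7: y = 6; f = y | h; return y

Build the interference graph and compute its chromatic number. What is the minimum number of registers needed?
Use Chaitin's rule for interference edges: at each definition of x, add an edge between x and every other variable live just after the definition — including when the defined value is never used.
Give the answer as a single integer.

Block summaries:
  B0: {f,h,y} / ∅
  B1: {r} / {f}
  B2: {y} / {y}
  B3: {y} / ∅
  B4: {f,h} / {h}
  B5: {g} / ∅
  B6: {f,g,h} / {f,h}
  B7: {f,y} / {h}

Backward fixpoint:
  live B0: ∅→{f,h,y}
  live B1: {f,h,y}→{f,h,y}
  live B2: {f,h,y}→{f,h}
  live B3: {f,h}→{f,h}
  live B4: {h}→∅
  live B5: {f,h}→{f,h}
  live B6: {f,h}→{h}
  live B7: {h}→∅

Conflict graph:
  f↔{g,h,r,y}
  g↔{f,h}
  h↔{f,g,r,y}
  r↔{f,h,y}
  y↔{f,h,r}

Registers:
  lower bound: {f,h,r,y} mutually conflict ⇒ χ ≥ 4
  4-colouring: r0={f}  r1={h}  r2={g,r}  r3={y}
  χ = 4

Answer: 4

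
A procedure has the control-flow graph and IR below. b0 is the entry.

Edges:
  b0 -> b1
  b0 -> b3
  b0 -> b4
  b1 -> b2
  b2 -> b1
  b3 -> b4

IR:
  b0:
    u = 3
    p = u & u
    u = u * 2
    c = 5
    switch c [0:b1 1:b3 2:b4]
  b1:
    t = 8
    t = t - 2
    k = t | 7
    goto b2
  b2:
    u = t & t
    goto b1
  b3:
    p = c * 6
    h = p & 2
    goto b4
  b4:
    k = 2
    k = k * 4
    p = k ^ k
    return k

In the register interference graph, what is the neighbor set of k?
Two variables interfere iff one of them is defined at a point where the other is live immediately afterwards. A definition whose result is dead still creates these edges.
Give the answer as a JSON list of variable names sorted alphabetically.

def/use:
  b0: {c,p,u} / ∅
  b1: {k,t} / ∅
  b2: {u} / {t}
  b3: {h,p} / {c}
  b4: {k,p} / ∅

Backward fixpoint:
  b0: in=∅ out={c}
  b1: in=∅ out={t}
  b2: in={t} out=∅
  b3: in={c} out=∅
  b4: in=∅ out=∅

Interference:
  c↔∅
  h↔∅
  k↔{p,t}
  p↔{k,u}
  t↔{k}
  u↔{p}

N(k) = ["p", "t"]

Answer: ["p", "t"]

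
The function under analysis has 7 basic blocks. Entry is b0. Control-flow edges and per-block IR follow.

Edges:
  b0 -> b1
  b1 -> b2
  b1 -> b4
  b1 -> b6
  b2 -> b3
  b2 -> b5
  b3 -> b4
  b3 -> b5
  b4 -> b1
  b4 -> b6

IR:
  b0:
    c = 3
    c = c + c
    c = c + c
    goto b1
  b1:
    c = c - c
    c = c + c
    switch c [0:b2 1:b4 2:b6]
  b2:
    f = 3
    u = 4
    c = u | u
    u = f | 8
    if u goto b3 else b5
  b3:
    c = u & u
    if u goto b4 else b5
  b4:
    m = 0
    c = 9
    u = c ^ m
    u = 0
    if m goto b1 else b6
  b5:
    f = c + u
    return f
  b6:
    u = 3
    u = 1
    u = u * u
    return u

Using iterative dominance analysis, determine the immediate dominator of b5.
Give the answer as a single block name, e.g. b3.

idom tree: b1←b0 b2←b1 b3←b2 b4←b1 b5←b2 b6←b1
Dom at joins:
  b1: preds {b0,b4}: {b0} ∩ {b0,b1,b4} = {b0}; idom=b0
  b4: preds {b1,b3}: {b0,b1} ∩ {b0,b1,b2,b3} = {b0,b1}; idom=b1
  b5: preds {b2,b3}: {b0,b1,b2} ∩ {b0,b1,b2,b3} = {b0,b1,b2}; idom=b2
  b6: preds {b1,b4}: {b0,b1} ∩ {b0,b1,b4} = {b0,b1}; idom=b1

idom(b5) = b2

Answer: b2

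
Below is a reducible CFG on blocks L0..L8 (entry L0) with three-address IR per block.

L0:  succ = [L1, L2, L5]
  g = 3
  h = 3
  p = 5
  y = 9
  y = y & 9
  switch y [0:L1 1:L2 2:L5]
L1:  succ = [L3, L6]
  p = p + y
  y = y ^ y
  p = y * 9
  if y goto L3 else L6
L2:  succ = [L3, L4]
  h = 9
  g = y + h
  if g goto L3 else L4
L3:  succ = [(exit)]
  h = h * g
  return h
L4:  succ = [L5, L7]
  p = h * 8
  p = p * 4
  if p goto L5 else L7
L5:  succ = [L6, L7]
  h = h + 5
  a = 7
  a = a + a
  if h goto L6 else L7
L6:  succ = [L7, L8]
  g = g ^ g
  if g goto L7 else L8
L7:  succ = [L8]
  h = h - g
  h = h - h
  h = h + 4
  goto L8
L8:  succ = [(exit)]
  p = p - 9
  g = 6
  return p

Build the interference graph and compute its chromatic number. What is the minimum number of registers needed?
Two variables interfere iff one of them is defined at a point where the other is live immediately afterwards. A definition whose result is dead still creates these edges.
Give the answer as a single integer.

Per-block:
  L0 def {g,h,p,y} use ∅
  L1 def {p,y} use {p,y}
  L2 def {g,h} use {y}
  L3 def {h} use {g,h}
  L4 def {p} use {h}
  L5 def {a,h} use {h}
  L6 def {g} use {g}
  L7 def {h} use {g,h}
  L8 def {g,p} use {p}

Live sets:
  live L0: ∅→{g,h,p,y}
  live L1: {g,h,p,y}→{g,h,p}
  live L2: {y}→{g,h}
  live L3: {g,h}→∅
  live L4: {g,h}→{g,h,p}
  live L5: {g,h,p}→{g,h,p}
  live L6: {g,h,p}→{g,h,p}
  live L7: {g,h,p}→{p}
  live L8: {p}→∅

Interference:
  a↔{g,h,p}
  g↔{a,h,p,y}
  h↔{a,g,p,y}
  p↔{a,g,h,y}
  y↔{g,h,p}

Chromatic number:
  clique {a,g,h,p} ⇒ need ≥ 4
  4-colouring: R0={g}  R1={h}  R2={p}  R3={a,y}
  χ = 4

Answer: 4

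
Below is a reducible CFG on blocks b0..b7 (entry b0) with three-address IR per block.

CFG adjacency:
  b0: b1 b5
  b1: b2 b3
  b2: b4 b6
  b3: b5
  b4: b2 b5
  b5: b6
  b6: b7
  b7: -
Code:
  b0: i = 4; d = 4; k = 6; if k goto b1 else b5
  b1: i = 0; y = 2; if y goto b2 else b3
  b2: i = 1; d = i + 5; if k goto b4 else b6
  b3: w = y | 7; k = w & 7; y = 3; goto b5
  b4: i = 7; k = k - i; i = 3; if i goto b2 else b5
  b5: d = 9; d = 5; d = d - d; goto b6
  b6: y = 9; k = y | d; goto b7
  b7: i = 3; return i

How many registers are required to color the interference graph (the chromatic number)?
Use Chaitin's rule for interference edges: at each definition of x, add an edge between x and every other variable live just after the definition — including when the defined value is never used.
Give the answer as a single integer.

Answer: 3

Analysis:
Per-block:
  b0: {d,i,k} / ∅
  b1: {i,y} / ∅
  b2: {d,i} / {k}
  b3: {k,w,y} / {y}
  b4: {i,k} / {k}
  b5: {d} / ∅
  b6: {k,y} / {d}
  b7: {i} / ∅

Backward fixpoint:
  live b0: ∅→{k}
  live b1: {k}→{k,y}
  live b2: {k}→{d,k}
  live b3: {y}→∅
  live b4: {k}→{k}
  live b5: ∅→{d}
  live b6: {d}→∅
  live b7: ∅→∅

Interfere edges:
  d↔{k,y}
  i↔{k}
  k↔{d,i,y}
  w↔∅
  y↔{d,k}

Colouring:
  {d,k,y} pairwise interfere (3-clique) ⇒ χ ≥ 3
  assign d→r1 i→r1 k→r0 w→r0 y→r2 — no edge inside a register ⇒ χ ≤ 3
  χ = 3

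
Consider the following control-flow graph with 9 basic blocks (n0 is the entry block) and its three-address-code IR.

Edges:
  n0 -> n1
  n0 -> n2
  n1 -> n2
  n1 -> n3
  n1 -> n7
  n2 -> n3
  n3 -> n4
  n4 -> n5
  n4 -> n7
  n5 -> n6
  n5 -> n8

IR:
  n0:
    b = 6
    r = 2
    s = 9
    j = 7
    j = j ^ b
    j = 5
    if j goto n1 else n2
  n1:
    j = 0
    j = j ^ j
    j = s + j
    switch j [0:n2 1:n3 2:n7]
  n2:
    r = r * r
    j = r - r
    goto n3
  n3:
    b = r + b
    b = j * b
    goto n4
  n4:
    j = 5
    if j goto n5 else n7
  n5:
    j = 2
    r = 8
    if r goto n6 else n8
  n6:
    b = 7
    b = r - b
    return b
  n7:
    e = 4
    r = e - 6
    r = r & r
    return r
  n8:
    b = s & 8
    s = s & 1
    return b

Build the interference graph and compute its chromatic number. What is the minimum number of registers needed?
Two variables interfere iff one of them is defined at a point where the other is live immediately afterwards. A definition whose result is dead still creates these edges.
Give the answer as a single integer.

Per-block:
  n0: def={b,j,r,s} ue=∅
  n1: def={j} ue={s}
  n2: def={j,r} ue={r}
  n3: def={b} ue={b,j,r}
  n4: def={j} ue=∅
  n5: def={j,r} ue=∅
  n6: def={b} ue={r}
  n7: def={e,r} ue=∅
  n8: def={b,s} ue={s}

Liveness:
  n0 li=∅ lo={b,r,s}
  n1 li={b,r,s} lo={b,j,r,s}
  n2 li={b,r,s} lo={b,j,r,s}
  n3 li={b,j,r,s} lo={s}
  n4 li={s} lo={s}
  n5 li={s} lo={r,s}
  n6 li={r} lo=∅
  n7 li=∅ lo=∅
  n8 li={s} lo=∅

Interfere edges:
  b — {j,r,s}
  e — ∅
  j — {b,r,s}
  r — {b,j,s}
  s — {b,j,r}

Registers:
  clique {b,j,r,s} ⇒ need ≥ 4
  assign b→r0 e→r0 j→r1 r→r2 s→r3 — no edge inside a register ⇒ χ ≤ 4
  χ = 4

Answer: 4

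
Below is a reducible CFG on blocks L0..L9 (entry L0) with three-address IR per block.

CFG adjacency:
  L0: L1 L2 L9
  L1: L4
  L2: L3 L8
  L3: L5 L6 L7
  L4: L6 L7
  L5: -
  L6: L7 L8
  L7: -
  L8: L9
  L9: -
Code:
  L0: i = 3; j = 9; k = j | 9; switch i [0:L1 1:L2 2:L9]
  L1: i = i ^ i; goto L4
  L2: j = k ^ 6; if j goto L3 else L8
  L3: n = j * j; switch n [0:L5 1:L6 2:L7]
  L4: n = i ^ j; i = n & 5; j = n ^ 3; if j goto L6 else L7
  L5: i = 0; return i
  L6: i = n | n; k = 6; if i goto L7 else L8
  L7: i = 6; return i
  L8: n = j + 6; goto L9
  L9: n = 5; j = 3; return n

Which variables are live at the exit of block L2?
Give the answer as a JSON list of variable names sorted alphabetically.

Answer: ["j"]

Derivation:
Block summaries:
  L0: {i,j,k} / ∅
  L1: {i} / {i}
  L2: {j} / {k}
  L3: {n} / {j}
  L4: {i,j,n} / {i,j}
  L5: {i} / ∅
  L6: {i,k} / {n}
  L7: {i} / ∅
  L8: {n} / {j}
  L9: {j,n} / ∅

Live sets:
  L0: in=∅ out={i,j,k}
  L1: in={i,j} out={i,j}
  L2: in={k} out={j}
  L3: in={j} out={j,n}
  L4: in={i,j} out={j,n}
  L5: in=∅ out=∅
  L6: in={j,n} out={j}
  L7: in=∅ out=∅
  L8: in={j} out=∅
  L9: in=∅ out=∅

live-out(L2) = ["j"]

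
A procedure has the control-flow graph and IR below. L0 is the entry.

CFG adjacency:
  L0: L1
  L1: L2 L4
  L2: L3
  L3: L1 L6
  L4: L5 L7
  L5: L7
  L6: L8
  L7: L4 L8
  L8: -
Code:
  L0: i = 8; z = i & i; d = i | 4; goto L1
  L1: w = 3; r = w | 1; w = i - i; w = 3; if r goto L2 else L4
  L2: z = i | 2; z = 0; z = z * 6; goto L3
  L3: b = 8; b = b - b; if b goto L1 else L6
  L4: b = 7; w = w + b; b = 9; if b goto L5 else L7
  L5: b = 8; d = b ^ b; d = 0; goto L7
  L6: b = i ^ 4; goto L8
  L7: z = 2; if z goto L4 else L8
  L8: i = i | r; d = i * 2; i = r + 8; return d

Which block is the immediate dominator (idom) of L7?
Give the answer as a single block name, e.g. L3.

Answer: L4

Derivation:
idom tree: L1←L0 L2←L1 L3←L2 L4←L1 L5←L4 L6←L3 L7←L4 L8←L1
Dom∩ at merges:
  L1: preds {L0,L3}: {L0} ∩ {L0,L1,L2,L3} = {L0}; idom=L0
  L4: preds {L1,L7}: {L0,L1} ∩ {L0,L1,L4,L7} = {L0,L1}; idom=L1
  L7: preds {L4,L5}: {L0,L1,L4} ∩ {L0,L1,L4,L5} = {L0,L1,L4}; idom=L4
  L8: preds {L6,L7}: {L0,L1,L2,L3,L6} ∩ {L0,L1,L4,L7} = {L0,L1}; idom=L1

idom(L7) = L4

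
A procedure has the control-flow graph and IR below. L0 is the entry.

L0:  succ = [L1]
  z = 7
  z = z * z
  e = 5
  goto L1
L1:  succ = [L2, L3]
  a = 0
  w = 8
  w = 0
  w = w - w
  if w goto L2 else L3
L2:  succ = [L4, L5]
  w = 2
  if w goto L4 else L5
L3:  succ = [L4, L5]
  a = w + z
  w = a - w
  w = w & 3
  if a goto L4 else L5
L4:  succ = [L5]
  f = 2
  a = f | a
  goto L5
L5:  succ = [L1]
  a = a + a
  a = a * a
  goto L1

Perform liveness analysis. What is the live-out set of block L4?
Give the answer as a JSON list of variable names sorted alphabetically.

Answer: ["a", "z"]

Working:
def/use:
  L0 def {e,z} use ∅
  L1 def {a,w} use ∅
  L2 def {w} use ∅
  L3 def {a,w} use {w,z}
  L4 def {a,f} use {a}
  L5 def {a} use {a}

Backward fixpoint:
  L0 li=∅ lo={z}
  L1 li={z} lo={a,w,z}
  L2 li={a,z} lo={a,z}
  L3 li={w,z} lo={a,z}
  L4 li={a,z} lo={a,z}
  L5 li={a,z} lo={z}

live-out(L4) = ["a", "z"]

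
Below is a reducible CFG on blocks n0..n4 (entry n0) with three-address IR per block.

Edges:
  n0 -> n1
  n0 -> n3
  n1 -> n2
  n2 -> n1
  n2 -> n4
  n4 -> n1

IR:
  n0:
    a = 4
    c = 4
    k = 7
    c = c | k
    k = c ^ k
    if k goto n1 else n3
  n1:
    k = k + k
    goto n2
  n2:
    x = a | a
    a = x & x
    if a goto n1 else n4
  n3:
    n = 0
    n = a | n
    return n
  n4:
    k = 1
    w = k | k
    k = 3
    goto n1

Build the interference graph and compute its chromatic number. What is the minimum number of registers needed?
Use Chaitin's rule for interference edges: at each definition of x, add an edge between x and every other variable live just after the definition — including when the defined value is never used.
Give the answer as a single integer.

Answer: 3

Analysis:
Block summaries:
  n0: {a,c,k} / ∅
  n1: {k} / {k}
  n2: {a,x} / {a}
  n3: {n} / {a}
  n4: {k,w} / ∅

Backward fixpoint:
  n0 li=∅ lo={a,k}
  n1 li={a,k} lo={a,k}
  n2 li={a,k} lo={a,k}
  n3 li={a} lo=∅
  n4 li={a} lo={a,k}

Conflict graph:
  a — {c,k,n,w}
  c — {a,k}
  k — {a,c,x}
  n — {a}
  w — {a}
  x — {k}

Colouring:
  {a,c,k} pairwise interfere (3-clique) ⇒ χ ≥ 3
  3-colouring: R0={a,x}  R1={k,n,w}  R2={c}
  χ = 3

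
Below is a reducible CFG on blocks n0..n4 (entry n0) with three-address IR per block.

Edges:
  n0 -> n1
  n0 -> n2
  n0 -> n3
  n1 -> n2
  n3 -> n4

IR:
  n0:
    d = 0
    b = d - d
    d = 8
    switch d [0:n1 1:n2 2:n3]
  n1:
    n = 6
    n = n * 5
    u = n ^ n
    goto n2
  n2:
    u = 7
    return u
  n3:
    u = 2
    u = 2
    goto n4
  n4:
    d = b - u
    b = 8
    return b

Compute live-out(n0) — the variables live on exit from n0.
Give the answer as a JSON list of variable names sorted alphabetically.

Answer: ["b"]

Working:
Per-block:
  n0: def={b,d} ue=∅
  n1: def={n,u} ue=∅
  n2: def={u} ue=∅
  n3: def={u} ue=∅
  n4: def={b,d} ue={b,u}

Backward fixpoint:
  n0: in=∅ out={b}
  n1: in=∅ out=∅
  n2: in=∅ out=∅
  n3: in={b} out={b,u}
  n4: in={b,u} out=∅

live-out(n0) = ["b"]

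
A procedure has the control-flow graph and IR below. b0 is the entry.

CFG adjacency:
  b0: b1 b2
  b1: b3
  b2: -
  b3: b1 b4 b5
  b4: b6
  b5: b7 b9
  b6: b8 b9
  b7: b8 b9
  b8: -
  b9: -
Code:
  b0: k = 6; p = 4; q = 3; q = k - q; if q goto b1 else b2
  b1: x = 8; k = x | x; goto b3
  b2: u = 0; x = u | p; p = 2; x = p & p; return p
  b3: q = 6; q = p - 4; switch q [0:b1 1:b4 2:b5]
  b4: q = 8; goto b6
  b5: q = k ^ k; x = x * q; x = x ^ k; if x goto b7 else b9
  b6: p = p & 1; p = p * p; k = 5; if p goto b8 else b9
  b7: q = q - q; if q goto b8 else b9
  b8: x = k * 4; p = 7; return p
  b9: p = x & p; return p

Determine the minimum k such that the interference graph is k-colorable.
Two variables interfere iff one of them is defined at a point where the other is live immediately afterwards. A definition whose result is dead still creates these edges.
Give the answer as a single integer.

Per-block:
  b0: def={k,p,q} ue=∅
  b1: def={k,x} ue=∅
  b2: def={p,u,x} ue={p}
  b3: def={q} ue={p}
  b4: def={q} ue=∅
  b5: def={q,x} ue={k,x}
  b6: def={k,p} ue={p}
  b7: def={q} ue={q}
  b8: def={p,x} ue={k}
  b9: def={p} ue={p,x}

Backward fixpoint:
  live b0: ∅→{p}
  live b1: {p}→{k,p,x}
  live b2: {p}→∅
  live b3: {k,p,x}→{k,p,x}
  live b4: {p,x}→{p,x}
  live b5: {k,p,x}→{k,p,q,x}
  live b6: {p,x}→{k,p,x}
  live b7: {k,p,q,x}→{k,p,x}
  live b8: {k}→∅
  live b9: {p,x}→∅

Conflict graph:
  k: {p,q,x}
  p: {k,q,u,x}
  q: {k,p,x}
  u: {p}
  x: {k,p,q}

Registers:
  clique {k,p,q,x} ⇒ need ≥ 4
  4-colouring: c0={p}  c1={k,u}  c2={q}  c3={x}
  χ = 4

Answer: 4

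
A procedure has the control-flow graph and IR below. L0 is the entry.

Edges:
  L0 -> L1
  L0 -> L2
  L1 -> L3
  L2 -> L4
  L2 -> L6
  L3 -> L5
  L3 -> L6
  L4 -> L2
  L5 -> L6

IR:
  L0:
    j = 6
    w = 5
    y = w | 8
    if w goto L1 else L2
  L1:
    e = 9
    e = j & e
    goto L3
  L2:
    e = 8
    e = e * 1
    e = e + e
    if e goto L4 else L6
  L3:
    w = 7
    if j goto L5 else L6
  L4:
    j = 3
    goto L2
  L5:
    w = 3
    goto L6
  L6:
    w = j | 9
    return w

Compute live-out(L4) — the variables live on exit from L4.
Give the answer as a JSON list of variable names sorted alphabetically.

Answer: ["j"]

Derivation:
Per-block:
  L0: def={j,w,y} ue=∅
  L1: def={e} ue={j}
  L2: def={e} ue=∅
  L3: def={w} ue={j}
  L4: def={j} ue=∅
  L5: def={w} ue=∅
  L6: def={w} ue={j}

Live sets:
  L0: in=∅ out={j}
  L1: in={j} out={j}
  L2: in={j} out={j}
  L3: in={j} out={j}
  L4: in=∅ out={j}
  L5: in={j} out={j}
  L6: in={j} out=∅

live-out(L4) = ["j"]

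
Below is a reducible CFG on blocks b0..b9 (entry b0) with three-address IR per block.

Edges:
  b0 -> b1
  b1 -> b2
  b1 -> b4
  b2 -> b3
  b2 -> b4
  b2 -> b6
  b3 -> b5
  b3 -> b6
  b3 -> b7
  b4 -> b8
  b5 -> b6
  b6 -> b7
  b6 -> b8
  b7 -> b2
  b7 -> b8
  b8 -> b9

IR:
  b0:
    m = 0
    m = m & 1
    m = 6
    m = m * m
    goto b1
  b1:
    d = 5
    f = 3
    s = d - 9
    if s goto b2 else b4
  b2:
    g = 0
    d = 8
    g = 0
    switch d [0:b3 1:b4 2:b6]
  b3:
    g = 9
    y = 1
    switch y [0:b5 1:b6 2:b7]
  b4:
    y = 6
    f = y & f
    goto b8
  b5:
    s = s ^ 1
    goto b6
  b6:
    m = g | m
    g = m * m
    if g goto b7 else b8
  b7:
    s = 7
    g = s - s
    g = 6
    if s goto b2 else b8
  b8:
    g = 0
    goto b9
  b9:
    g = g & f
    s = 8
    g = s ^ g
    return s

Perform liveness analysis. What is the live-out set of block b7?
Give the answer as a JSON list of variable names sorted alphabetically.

Block summaries:
  b0: def={m} ue=∅
  b1: def={d,f,s} ue=∅
  b2: def={d,g} ue=∅
  b3: def={g,y} ue=∅
  b4: def={f,y} ue={f}
  b5: def={s} ue={s}
  b6: def={g,m} ue={g,m}
  b7: def={g,s} ue=∅
  b8: def={g} ue=∅
  b9: def={g,s} ue={f,g}

Liveness:
  b0 li=∅ lo={m}
  b1 li={m} lo={f,m,s}
  b2 li={f,m,s} lo={f,g,m,s}
  b3 li={f,m,s} lo={f,g,m,s}
  b4 li={f} lo={f}
  b5 li={f,g,m,s} lo={f,g,m}
  b6 li={f,g,m} lo={f,m}
  b7 li={f,m} lo={f,m,s}
  b8 li={f} lo={f,g}
  b9 li={f,g} lo=∅

live-out(b7) = ["f", "m", "s"]

Answer: ["f", "m", "s"]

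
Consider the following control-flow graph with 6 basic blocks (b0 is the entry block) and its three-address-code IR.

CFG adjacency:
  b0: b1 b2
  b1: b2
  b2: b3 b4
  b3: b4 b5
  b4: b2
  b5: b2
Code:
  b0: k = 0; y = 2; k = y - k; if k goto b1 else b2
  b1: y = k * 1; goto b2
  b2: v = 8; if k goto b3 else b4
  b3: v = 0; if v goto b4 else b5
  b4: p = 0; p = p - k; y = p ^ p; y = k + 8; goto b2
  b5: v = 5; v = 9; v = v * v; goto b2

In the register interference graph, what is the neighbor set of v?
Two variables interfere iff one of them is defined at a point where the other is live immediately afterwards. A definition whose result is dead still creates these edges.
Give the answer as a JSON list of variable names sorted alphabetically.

Block summaries:
  b0 def {k,y} use ∅
  b1 def {y} use {k}
  b2 def {v} use {k}
  b3 def {v} use ∅
  b4 def {p,y} use {k}
  b5 def {v} use ∅

Live sets:
  b0 li=∅ lo={k}
  b1 li={k} lo={k}
  b2 li={k} lo={k}
  b3 li={k} lo={k}
  b4 li={k} lo={k}
  b5 li={k} lo={k}

Conflict graph:
  k: {p,v,y}
  p: {k}
  v: {k}
  y: {k}

N(v) = ["k"]

Answer: ["k"]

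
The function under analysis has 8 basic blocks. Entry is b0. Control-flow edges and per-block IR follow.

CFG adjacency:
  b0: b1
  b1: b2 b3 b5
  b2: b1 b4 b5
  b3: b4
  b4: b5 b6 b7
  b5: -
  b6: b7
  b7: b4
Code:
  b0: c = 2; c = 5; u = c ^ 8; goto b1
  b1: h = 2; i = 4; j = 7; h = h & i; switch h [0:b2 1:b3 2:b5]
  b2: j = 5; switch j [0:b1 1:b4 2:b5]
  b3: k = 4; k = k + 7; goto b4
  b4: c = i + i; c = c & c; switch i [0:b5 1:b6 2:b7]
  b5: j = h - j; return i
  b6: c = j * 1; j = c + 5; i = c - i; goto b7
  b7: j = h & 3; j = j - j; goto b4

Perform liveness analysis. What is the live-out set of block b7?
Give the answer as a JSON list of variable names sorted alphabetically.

Answer: ["h", "i", "j"]

Analysis:
Block summaries:
  b0 def {c,u} use ∅
  b1 def {h,i,j} use ∅
  b2 def {j} use ∅
  b3 def {k} use ∅
  b4 def {c} use {i}
  b5 def {j} use {h,i,j}
  b6 def {c,i,j} use {i,j}
  b7 def {j} use {h}

Live sets:
  b0: in=∅ out=∅
  b1: in=∅ out={h,i,j}
  b2: in={h,i} out={h,i,j}
  b3: in={h,i,j} out={h,i,j}
  b4: in={h,i,j} out={h,i,j}
  b5: in={h,i,j} out=∅
  b6: in={h,i,j} out={h,i}
  b7: in={h,i} out={h,i,j}

live-out(b7) = ["h", "i", "j"]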